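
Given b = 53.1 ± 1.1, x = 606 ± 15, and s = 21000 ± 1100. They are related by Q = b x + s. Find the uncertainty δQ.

Let p = b·x = 32200. δp/p = √((1·δb/b)² + (1·δx/x)²) = √(0.000429 + 0.000613) = 0.0323, so δp = 1040.
Q = p + s: δQ = √(δp² + δs²) = √(1.08e+06 + 1.21e+06) = 1510

1510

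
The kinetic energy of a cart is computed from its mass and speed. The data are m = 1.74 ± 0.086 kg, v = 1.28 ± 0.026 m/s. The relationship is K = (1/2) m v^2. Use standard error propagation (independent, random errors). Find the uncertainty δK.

0.0912 J

For a monomial K ∝ m, v^2, fractional errors add in quadrature:
  (1·δm/m)² = (1×0.0494)² = 0.00244;  (2·δv/v)² = (2×0.0203)² = 0.00165
δK/K = √(0.00409) = 0.0640
K = 1.43 J, so δK = 0.0640 × 1.43 = 0.0912 J.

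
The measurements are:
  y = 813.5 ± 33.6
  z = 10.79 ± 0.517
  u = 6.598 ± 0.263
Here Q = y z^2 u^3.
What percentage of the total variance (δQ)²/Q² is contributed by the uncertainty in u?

(δQ/Q)² = (1·δy/y)² + (2·δz/z)² + (3·δu/u)²
  y term: (1×0.0413)² = 0.00171
  z term: (2×0.0479)² = 0.00918
  u term: (3×0.0399)² = 0.0143
Total = 0.0252. Share from u = 0.0143/0.0252 = 0.568.

56.8%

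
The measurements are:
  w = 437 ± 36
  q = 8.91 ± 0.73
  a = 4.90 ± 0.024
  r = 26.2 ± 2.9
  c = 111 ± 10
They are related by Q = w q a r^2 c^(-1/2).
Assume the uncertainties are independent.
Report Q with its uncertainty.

(1.24 ± 0.316) × 10^6

Each factor contributes (exponent × relative error)² to (δQ/Q)²:
  (1·δw/w)² = (1×0.0824)² = 0.00679;  (1·δq/q)² = (1×0.0819)² = 0.00671;  (1·δa/a)² = (1×0.00490)² = 2.4e-05;  (2·δr/r)² = (2×0.111)² = 0.0490;  (−½·δc/c)² = (-0.5×0.0901)² = 0.00203
δQ/Q = √(0.0646) = 0.254
Q = 1.24e+06, so δQ = 0.254 × 1.24e+06 = 3.16e+05.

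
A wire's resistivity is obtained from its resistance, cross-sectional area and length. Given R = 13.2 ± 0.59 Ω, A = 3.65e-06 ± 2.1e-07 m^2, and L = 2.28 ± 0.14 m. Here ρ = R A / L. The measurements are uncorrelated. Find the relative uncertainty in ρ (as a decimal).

Since ρ is a product/quotient, work with relative uncertainties:
  (1·δR/R)² = (1×0.0447)² = 0.00200;  (1·δA/A)² = (1×0.0575)² = 0.00331;  (-1·δL/L)² = (-1×0.0614)² = 0.00377
δρ/ρ = √(0.00908) = 0.0953

0.0953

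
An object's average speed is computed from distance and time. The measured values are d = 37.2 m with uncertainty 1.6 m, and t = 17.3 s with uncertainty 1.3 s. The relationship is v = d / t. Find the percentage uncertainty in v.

8.66%

Since v is a product/quotient, work with relative uncertainties:
  (1·δd/d)² = (1×0.0430)² = 0.00185;  (-1·δt/t)² = (-1×0.0751)² = 0.00565
δv/v = √(0.00750) = 0.0866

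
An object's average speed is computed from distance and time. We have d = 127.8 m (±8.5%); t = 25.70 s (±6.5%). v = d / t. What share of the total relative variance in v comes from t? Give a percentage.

(δv/v)² = (1·δd/d)² + (-1·δt/t)²
  d term: (1×0.0850)² = 0.00723
  t term: (-1×0.0650)² = 0.00423
Total = 0.0115. Share from t = 0.00423/0.0115 = 0.369.

36.9%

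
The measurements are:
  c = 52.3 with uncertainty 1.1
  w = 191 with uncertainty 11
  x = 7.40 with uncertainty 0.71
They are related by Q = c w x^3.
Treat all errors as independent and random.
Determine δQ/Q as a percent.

29.4%

Each factor contributes (exponent × relative error)² to (δQ/Q)²:
  (1·δc/c)² = (1×0.0210)² = 0.000442;  (1·δw/w)² = (1×0.0576)² = 0.00332;  (3·δx/x)² = (3×0.0959)² = 0.0829
δQ/Q = √(0.0866) = 0.294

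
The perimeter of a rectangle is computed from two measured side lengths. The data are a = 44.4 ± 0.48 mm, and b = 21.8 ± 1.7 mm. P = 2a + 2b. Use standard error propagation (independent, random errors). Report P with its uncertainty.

Sums and differences: (δP)² = Σ (cᵢ δxᵢ)².
  (2·δa)² = 0.922;  (2·δb)² = 11.6
δP = √(12.5) = 3.53 mm
P = 132 mm.

132 ± 3.53 mm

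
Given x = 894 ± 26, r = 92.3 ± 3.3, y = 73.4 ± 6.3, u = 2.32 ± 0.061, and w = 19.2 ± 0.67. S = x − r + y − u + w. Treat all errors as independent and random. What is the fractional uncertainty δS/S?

0.0302

Sums and differences: (δS)² = Σ (cᵢ δxᵢ)².
  (δx)² = 676;  (δr)² = 10.9;  (δy)² = 39.7;  (δu)² = 0.00372;  (δw)² = 0.449
δS = √(727) = 27.0
S = 892, so δS/S = 27.0/892 = 0.0302.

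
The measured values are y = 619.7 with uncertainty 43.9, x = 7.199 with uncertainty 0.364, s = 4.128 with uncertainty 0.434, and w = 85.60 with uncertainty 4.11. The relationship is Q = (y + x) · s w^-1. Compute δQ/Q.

Let u = y + x = 626.9. δu = √(δy² + δx²) = √(1930 + 0.132) = 43.9, so δu/u = 0.0700.
Q is then a monomial in u, s, w:
δQ/Q = √((δu/u)² + (1·δs/s)² + (-1·δw/w)²) = √(0.00490 + 0.0111 + 0.00231) = 0.135

0.135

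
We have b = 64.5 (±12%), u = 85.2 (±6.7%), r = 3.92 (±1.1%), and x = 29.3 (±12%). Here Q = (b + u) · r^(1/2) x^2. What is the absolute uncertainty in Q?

Let w = b + u = 150. δw = √(δb² + δu²) = √(59.9 + 32.6) = 9.62, so δw/w = 0.0642.
Q is then a monomial in w, r, x:
δQ/Q = √((δw/w)² + (½·δr/r)² + (2·δx/x)²) = √(0.00413 + 3.03e-05 + 0.0576) = 0.249
Q = 2.54e+05, so δQ = 0.249 × 2.54e+05 = 63200.

63200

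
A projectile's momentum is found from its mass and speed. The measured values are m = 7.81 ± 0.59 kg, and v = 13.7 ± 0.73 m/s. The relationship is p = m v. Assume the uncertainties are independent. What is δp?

9.89 kg·m/s

Products/powers → add relative errors in quadrature, weighted by exponent:
  (1·δm/m)² = (1×0.0755)² = 0.00571;  (1·δv/v)² = (1×0.0533)² = 0.00284
δp/p = √(0.00855) = 0.0924
p = 107 kg·m/s, so δp = 0.0924 × 107 = 9.89 kg·m/s.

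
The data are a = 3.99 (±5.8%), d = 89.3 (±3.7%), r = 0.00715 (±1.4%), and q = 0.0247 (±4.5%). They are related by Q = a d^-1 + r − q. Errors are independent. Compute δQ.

0.00327

Let p = a·d^-1 = 0.0447. δp/p = √((1·δa/a)² + (-1·δd/d)²) = √(0.00336 + 0.00137) = 0.0688, so δp = 0.00307.
Q = p + r − q: δQ = √(δp² + δr² + δq²) = √(9.45e-06 + 1e-08 + 1.24e-06) = 0.00327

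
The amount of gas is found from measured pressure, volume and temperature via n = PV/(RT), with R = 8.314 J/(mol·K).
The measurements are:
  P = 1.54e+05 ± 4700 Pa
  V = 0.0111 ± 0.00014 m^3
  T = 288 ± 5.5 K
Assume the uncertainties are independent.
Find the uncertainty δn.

0.0272 mol

For a monomial n ∝ P, V, T^-1, fractional errors add in quadrature:
  (1·δP/P)² = (1×0.0305)² = 0.000931;  (1·δV/V)² = (1×0.0126)² = 0.000159;  (-1·δT/T)² = (-1×0.0191)² = 0.000365
δn/n = √(0.00146) = 0.0381
n = 0.714 mol, so δn = 0.0381 × 0.714 = 0.0272 mol.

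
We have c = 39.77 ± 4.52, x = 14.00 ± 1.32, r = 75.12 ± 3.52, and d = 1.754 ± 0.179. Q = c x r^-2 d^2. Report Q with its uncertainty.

Relative error in a monomial: (δQ/Q)² = Σ (nᵢ · δxᵢ/xᵢ)².
  (1·δc/c)² = (1×0.114)² = 0.0129;  (1·δx/x)² = (1×0.0943)² = 0.00889;  (-2·δr/r)² = (-2×0.0469)² = 0.00878;  (2·δd/d)² = (2×0.102)² = 0.0417
δQ/Q = √(0.0722) = 0.269
Q = 0.3036, so δQ = 0.269 × 0.3036 = 0.0816.

0.3036 ± 0.0816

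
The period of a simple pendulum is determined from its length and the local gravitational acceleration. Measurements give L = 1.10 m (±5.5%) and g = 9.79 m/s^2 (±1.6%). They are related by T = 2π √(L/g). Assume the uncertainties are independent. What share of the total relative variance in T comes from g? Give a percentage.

7.80%

(δT/T)² = (½·δL/L)² + (−½·δg/g)²
  L term: (0.5×0.0550)² = 0.000756
  g term: (-0.5×0.0160)² = 6.4e-05
Total = 0.000820. Share from g = 6.4e-05/0.000820 = 0.0780.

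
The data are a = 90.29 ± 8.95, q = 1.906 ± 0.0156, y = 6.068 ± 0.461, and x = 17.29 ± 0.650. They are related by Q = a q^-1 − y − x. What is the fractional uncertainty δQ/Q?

Let p = a·q^-1 = 47.37. δp/p = √((1·δa/a)² + (-1·δq/q)²) = √(0.00983 + 6.7e-05) = 0.0995, so δp = 4.71.
Q = p − y − x: δQ = √(δp² + δy² + δx²) = √(22.2 + 0.213 + 0.423) = 4.78
Q = 24.01, so δQ/Q = 4.78/24.01 = 0.199.

0.199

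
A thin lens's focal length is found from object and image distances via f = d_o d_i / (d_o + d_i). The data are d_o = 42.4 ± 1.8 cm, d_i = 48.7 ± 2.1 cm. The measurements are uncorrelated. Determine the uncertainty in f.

∂f/∂d_o = (d_i/(d_o+d_i))² = 0.286;  ∂f/∂d_i = (d_o/(d_o+d_i))² = 0.217
δf = √((∂f/∂d_o · δd_o)² + (∂f/∂d_i · δd_i)²) = √(0.265 + 0.207) = 0.687 cm

0.687 cm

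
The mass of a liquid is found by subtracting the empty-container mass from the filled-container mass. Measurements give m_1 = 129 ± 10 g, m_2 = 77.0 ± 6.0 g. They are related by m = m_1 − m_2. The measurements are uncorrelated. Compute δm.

m is a linear combination, so absolute uncertainties add in quadrature:
  (δm_1)² = 100;  (δm_2)² = 36.0
δm = √(136) = 11.7 g

11.7 g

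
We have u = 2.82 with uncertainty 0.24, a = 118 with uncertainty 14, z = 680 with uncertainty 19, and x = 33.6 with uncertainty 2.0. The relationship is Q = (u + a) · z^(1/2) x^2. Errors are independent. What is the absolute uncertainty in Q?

5.93e+05

Let w = u + a = 121. δw = √(δu² + δa²) = √(0.0576 + 196) = 14.0, so δw/w = 0.116.
Q is then a monomial in w, z, x:
δQ/Q = √((δw/w)² + (½·δz/z)² + (2·δx/x)²) = √(0.0134 + 0.000195 + 0.0142) = 0.167
Q = 3.56e+06, so δQ = 0.167 × 3.56e+06 = 5.93e+05.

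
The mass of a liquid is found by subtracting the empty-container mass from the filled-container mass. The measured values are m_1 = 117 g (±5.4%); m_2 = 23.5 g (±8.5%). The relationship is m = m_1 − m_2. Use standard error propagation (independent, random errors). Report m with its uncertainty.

Absolute uncertainties add in quadrature for a linear combination:
  (δm_1)² = 39.9;  (δm_2)² = 3.99
δm = √(43.9) = 6.63 g
m = 93.5 g.

93.5 ± 6.63 g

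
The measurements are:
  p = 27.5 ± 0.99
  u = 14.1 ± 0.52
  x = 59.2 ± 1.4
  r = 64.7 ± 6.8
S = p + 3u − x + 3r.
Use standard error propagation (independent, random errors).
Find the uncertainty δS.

Sums and differences: (δS)² = Σ (cᵢ δxᵢ)².
  (δp)² = 0.980;  (3·δu)² = 2.43;  (δx)² = 1.96;  (3·δr)² = 416
δS = √(422) = 20.5

20.5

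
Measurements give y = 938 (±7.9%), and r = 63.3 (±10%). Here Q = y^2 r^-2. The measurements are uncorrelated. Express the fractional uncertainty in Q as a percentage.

25.5%

Products/powers → add relative errors in quadrature, weighted by exponent:
  (2·δy/y)² = (2×0.0790)² = 0.0250;  (-2·δr/r)² = (-2×0.100)² = 0.0400
δQ/Q = √(0.0650) = 0.255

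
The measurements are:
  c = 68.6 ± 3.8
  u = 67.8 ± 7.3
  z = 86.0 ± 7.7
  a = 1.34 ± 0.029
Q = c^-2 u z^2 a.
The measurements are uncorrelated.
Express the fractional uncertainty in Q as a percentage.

23.7%

Each factor contributes (exponent × relative error)² to (δQ/Q)²:
  (-2·δc/c)² = (-2×0.0554)² = 0.0123;  (1·δu/u)² = (1×0.108)² = 0.0116;  (2·δz/z)² = (2×0.0895)² = 0.0321;  (1·δa/a)² = (1×0.0216)² = 0.000468
δQ/Q = √(0.0564) = 0.237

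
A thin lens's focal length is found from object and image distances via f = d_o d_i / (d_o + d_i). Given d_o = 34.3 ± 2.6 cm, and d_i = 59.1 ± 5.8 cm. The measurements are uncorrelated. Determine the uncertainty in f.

1.30 cm

∂f/∂d_o = (d_i/(d_o+d_i))² = 0.400;  ∂f/∂d_i = (d_o/(d_o+d_i))² = 0.135
δf = √((∂f/∂d_o · δd_o)² + (∂f/∂d_i · δd_i)²) = √(1.08 + 0.612) = 1.30 cm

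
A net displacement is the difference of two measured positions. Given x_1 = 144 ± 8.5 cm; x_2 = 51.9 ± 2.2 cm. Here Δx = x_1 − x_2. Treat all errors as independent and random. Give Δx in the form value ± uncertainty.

92.1 ± 8.78 cm

For a sum/difference, combine absolute errors in quadrature:
  (δx_1)² = 72.2;  (δx_2)² = 4.84
δΔx = √(77.1) = 8.78 cm
Δx = 92.1 cm.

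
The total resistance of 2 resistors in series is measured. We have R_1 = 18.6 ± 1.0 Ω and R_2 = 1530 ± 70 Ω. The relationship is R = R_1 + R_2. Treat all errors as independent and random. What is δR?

70.0 Ω

R is a linear combination, so absolute uncertainties add in quadrature:
  (δR_1)² = 1.00;  (δR_2)² = 4900
δR = √(4900) = 70.0 Ω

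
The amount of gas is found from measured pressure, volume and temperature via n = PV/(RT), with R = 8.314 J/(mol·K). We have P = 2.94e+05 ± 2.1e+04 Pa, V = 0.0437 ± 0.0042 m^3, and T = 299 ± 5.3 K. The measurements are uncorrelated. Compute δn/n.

For a monomial n ∝ P, V, T^-1, fractional errors add in quadrature:
  (1·δP/P)² = (1×0.0714)² = 0.00510;  (1·δV/V)² = (1×0.0961)² = 0.00924;  (-1·δT/T)² = (-1×0.0177)² = 0.000314
δn/n = √(0.0147) = 0.121

0.121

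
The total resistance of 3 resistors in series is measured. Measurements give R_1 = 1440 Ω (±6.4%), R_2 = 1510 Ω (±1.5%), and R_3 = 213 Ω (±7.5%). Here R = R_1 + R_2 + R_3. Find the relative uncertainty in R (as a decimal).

Absolute uncertainties add in quadrature for a linear combination:
  (δR_1)² = 8490;  (δR_2)² = 513;  (δR_3)² = 255
δR = √(9260) = 96.2 Ω
R = 3160 Ω, so δR/R = 96.2/3160 = 0.0304.

0.0304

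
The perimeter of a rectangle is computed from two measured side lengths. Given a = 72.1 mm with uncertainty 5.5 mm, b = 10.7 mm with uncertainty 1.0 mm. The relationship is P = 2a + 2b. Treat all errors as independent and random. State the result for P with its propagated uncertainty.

166 ± 11.2 mm

Sums and differences: (δP)² = Σ (cᵢ δxᵢ)².
  (2·δa)² = 121;  (2·δb)² = 4.00
δP = √(125) = 11.2 mm
P = 166 mm.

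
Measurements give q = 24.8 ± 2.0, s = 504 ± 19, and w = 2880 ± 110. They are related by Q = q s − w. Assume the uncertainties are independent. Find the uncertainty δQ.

1120

Let p = q·s = 12500. δp/p = √((1·δq/q)² + (1·δs/s)²) = √(0.00650 + 0.00142) = 0.0890, so δp = 1110.
Q = p − w: δQ = √(δp² + δw²) = √(1.24e+06 + 12100) = 1120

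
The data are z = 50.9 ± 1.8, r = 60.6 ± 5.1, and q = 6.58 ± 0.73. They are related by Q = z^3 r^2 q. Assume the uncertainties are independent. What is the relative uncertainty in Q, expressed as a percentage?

22.8%

Products/powers → add relative errors in quadrature, weighted by exponent:
  (3·δz/z)² = (3×0.0354)² = 0.0113;  (2·δr/r)² = (2×0.0842)² = 0.0283;  (1·δq/q)² = (1×0.111)² = 0.0123
δQ/Q = √(0.0519) = 0.228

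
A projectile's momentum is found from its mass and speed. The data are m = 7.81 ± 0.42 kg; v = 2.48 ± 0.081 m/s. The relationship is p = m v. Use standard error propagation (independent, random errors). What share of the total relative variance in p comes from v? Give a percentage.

(δp/p)² = (1·δm/m)² + (1·δv/v)²
  m term: (1×0.0538)² = 0.00289
  v term: (1×0.0327)² = 0.00107
Total = 0.00396. Share from v = 0.00107/0.00396 = 0.269.

26.9%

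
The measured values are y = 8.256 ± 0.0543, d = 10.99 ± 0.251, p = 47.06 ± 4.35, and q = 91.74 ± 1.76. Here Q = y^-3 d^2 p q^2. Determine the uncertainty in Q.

9500

Products/powers → add relative errors in quadrature, weighted by exponent:
  (-3·δy/y)² = (-3×0.00658)² = 0.000389;  (2·δd/d)² = (2×0.0228)² = 0.00209;  (1·δp/p)² = (1×0.0924)² = 0.00854;  (2·δq/q)² = (2×0.0192)² = 0.00147
δQ/Q = √(0.0125) = 0.112
Q = 85010, so δQ = 0.112 × 85010 = 9500.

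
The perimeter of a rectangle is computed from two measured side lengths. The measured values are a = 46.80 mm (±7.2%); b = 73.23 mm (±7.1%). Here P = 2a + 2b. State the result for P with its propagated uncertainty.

240.1 ± 12.4 mm

Absolute uncertainties add in quadrature for a linear combination:
  (2·δa)² = 45.4;  (2·δb)² = 108
δP = √(154) = 12.4 mm
P = 240.1 mm.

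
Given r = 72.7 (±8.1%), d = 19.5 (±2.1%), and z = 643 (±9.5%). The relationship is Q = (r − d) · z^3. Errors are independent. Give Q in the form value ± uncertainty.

(1.41 ± 0.433) × 10^10

Let u = r − d = 53.2. δu = √(δr² + δd²) = √(34.7 + 0.168) = 5.90, so δu/u = 0.111.
Q is then a monomial in u, z:
δQ/Q = √((δu/u)² + (3·δz/z)²) = √(0.0123 + 0.0812) = 0.306
Q = 1.41e+10, so δQ = 0.306 × 1.41e+10 = 4.33e+09.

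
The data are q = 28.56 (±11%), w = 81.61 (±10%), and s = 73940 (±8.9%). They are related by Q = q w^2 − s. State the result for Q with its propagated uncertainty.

116300 ± 43900

Let p = q·w^2 = 190200. δp/p = √((1·δq/q)² + (2·δw/w)²) = √(0.0121 + 0.0400) = 0.228, so δp = 43400.
Q = p − s: δQ = √(δp² + δs²) = √(1.89e+09 + 4.33e+07) = 43900
Q = 116300.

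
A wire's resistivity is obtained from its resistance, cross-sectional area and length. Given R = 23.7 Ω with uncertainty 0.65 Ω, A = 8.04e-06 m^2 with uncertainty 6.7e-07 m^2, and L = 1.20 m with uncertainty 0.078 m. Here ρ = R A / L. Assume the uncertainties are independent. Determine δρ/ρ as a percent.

Since ρ is a product/quotient, work with relative uncertainties:
  (1·δR/R)² = (1×0.0274)² = 0.000752;  (1·δA/A)² = (1×0.0833)² = 0.00694;  (-1·δL/L)² = (-1×0.0650)² = 0.00423
δρ/ρ = √(0.0119) = 0.109

10.9%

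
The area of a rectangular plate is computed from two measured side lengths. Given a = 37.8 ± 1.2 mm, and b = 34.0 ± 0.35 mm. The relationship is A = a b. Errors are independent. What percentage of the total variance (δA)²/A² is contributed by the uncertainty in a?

(δA/A)² = (1·δa/a)² + (1·δb/b)²
  a term: (1×0.0317)² = 0.00101
  b term: (1×0.0103)² = 0.000106
Total = 0.00111. Share from a = 0.00101/0.00111 = 0.905.

90.5%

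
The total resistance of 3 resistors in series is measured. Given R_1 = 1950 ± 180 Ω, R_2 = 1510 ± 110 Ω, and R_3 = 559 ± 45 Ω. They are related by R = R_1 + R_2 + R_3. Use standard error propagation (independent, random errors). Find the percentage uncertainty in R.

For a sum/difference, combine absolute errors in quadrature:
  (δR_1)² = 32400;  (δR_2)² = 12100;  (δR_3)² = 2020
δR = √(46500) = 216 Ω
R = 4020 Ω, so δR/R = 216/4020 = 0.0537.

5.37%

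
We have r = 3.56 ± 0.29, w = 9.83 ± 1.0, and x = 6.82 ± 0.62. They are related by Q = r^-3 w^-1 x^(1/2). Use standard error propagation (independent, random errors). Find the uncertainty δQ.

0.00158

Since Q is a product/quotient, work with relative uncertainties:
  (-3·δr/r)² = (-3×0.0815)² = 0.0597;  (-1·δw/w)² = (-1×0.102)² = 0.0103;  (½·δx/x)² = (0.5×0.0909)² = 0.00207
δQ/Q = √(0.0721) = 0.269
Q = 0.00589, so δQ = 0.269 × 0.00589 = 0.00158.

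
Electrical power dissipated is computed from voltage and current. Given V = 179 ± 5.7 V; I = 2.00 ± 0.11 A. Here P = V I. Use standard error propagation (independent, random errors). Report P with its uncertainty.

P is a product of powers, so relative uncertainties combine in quadrature:
  (1·δV/V)² = (1×0.0318)² = 0.00101;  (1·δI/I)² = (1×0.0550)² = 0.00302
δP/P = √(0.00404) = 0.0636
P = 358 W, so δP = 0.0636 × 358 = 22.8 W.

358 ± 22.8 W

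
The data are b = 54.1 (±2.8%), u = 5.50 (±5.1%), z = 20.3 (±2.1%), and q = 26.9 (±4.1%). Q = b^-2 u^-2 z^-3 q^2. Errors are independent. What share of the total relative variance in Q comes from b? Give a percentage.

(δQ/Q)² = (-2·δb/b)² + (-2·δu/u)² + (-3·δz/z)² + (2·δq/q)²
  b term: (-2×0.0280)² = 0.00314
  u term: (-2×0.0510)² = 0.0104
  z term: (-3×0.0210)² = 0.00397
  q term: (2×0.0410)² = 0.00672
Total = 0.0242. Share from b = 0.00314/0.0242 = 0.129.

12.9%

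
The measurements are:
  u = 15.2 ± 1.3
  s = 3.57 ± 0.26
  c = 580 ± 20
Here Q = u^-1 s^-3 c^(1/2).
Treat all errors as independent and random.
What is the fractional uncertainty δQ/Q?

0.235

Each factor contributes (exponent × relative error)² to (δQ/Q)²:
  (-1·δu/u)² = (-1×0.0855)² = 0.00731;  (-3·δs/s)² = (-3×0.0728)² = 0.0477;  (½·δc/c)² = (0.5×0.0345)² = 0.000297
δQ/Q = √(0.0553) = 0.235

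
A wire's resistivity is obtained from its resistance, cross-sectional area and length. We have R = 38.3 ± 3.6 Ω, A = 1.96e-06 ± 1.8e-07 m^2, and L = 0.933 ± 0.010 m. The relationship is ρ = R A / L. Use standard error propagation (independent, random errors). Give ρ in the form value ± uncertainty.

Each factor contributes (exponent × relative error)² to (δρ/ρ)²:
  (1·δR/R)² = (1×0.0940)² = 0.00884;  (1·δA/A)² = (1×0.0918)² = 0.00843;  (-1·δL/L)² = (-1×0.0107)² = 0.000115
δρ/ρ = √(0.0174) = 0.132
ρ = 8.05e-05 Ω·m, so δρ = 0.132 × 8.05e-05 = 1.06e-05 Ω·m.

(8.05 ± 1.06) × 10^-5 Ω·m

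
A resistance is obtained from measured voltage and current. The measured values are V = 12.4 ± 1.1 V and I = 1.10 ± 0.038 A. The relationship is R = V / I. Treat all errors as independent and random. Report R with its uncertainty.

Each factor contributes (exponent × relative error)² to (δR/R)²:
  (1·δV/V)² = (1×0.0887)² = 0.00787;  (-1·δI/I)² = (-1×0.0345)² = 0.00119
δR/R = √(0.00906) = 0.0952
R = 11.3 Ω, so δR = 0.0952 × 11.3 = 1.07 Ω.

11.3 ± 1.07 Ω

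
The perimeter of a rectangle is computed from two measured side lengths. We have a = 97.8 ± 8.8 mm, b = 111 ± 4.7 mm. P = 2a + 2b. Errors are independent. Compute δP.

Each term contributes (cᵢ δxᵢ)² to (δP)²:
  (2·δa)² = 310;  (2·δb)² = 88.4
δP = √(398) = 20.0 mm

20.0 mm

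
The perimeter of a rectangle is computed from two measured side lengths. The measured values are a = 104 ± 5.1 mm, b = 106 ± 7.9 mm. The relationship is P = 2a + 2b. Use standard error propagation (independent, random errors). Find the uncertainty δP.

18.8 mm

Sums and differences: (δP)² = Σ (cᵢ δxᵢ)².
  (2·δa)² = 104;  (2·δb)² = 250
δP = √(354) = 18.8 mm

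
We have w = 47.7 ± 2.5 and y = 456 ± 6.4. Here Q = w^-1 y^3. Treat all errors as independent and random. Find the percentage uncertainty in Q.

6.72%

Each factor contributes (exponent × relative error)² to (δQ/Q)²:
  (-1·δw/w)² = (-1×0.0524)² = 0.00275;  (3·δy/y)² = (3×0.0140)² = 0.00177
δQ/Q = √(0.00452) = 0.0672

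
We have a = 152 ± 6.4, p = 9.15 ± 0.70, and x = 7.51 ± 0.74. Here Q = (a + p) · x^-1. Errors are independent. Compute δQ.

Let u = a + p = 161. δu = √(δa² + δp²) = √(41.0 + 0.490) = 6.44, so δu/u = 0.0400.
Q is then a monomial in u, x:
δQ/Q = √((δu/u)² + (-1·δx/x)²) = √(0.00160 + 0.00971) = 0.106
Q = 21.5, so δQ = 0.106 × 21.5 = 2.28.

2.28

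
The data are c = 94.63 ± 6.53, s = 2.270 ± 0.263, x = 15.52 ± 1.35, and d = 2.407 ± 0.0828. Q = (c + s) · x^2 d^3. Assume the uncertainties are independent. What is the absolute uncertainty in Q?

69400

Let u = c + s = 96.90. δu = √(δc² + δs²) = √(42.6 + 0.0692) = 6.54, so δu/u = 0.0674.
Q is then a monomial in u, x, d:
δQ/Q = √((δu/u)² + (2·δx/x)² + (3·δd/d)²) = √(0.00455 + 0.0303 + 0.0107) = 0.213
Q = 325500, so δQ = 0.213 × 325500 = 69400.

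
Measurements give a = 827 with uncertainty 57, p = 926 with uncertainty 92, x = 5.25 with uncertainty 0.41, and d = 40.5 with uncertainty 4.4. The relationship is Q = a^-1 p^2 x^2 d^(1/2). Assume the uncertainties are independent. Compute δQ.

48700

Relative error in a monomial: (δQ/Q)² = Σ (nᵢ · δxᵢ/xᵢ)².
  (-1·δa/a)² = (-1×0.0689)² = 0.00475;  (2·δp/p)² = (2×0.0994)² = 0.0395;  (2·δx/x)² = (2×0.0781)² = 0.0244;  (½·δd/d)² = (0.5×0.109)² = 0.00295
δQ/Q = √(0.0716) = 0.268
Q = 1.82e+05, so δQ = 0.268 × 1.82e+05 = 48700.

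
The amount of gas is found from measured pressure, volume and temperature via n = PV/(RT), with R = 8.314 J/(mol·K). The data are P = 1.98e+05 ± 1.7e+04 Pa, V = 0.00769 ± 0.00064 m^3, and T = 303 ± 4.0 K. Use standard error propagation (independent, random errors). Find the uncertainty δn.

0.0727 mol

Relative error in a monomial: (δn/n)² = Σ (nᵢ · δxᵢ/xᵢ)².
  (1·δP/P)² = (1×0.0859)² = 0.00737;  (1·δV/V)² = (1×0.0832)² = 0.00693;  (-1·δT/T)² = (-1×0.0132)² = 0.000174
δn/n = √(0.0145) = 0.120
n = 0.604 mol, so δn = 0.120 × 0.604 = 0.0727 mol.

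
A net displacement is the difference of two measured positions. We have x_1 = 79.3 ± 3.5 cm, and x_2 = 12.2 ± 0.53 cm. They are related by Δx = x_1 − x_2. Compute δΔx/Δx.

0.0528

Δx is a linear combination, so absolute uncertainties add in quadrature:
  (δx_1)² = 12.2;  (δx_2)² = 0.281
δΔx = √(12.5) = 3.54 cm
Δx = 67.1 cm, so δΔx/Δx = 3.54/67.1 = 0.0528.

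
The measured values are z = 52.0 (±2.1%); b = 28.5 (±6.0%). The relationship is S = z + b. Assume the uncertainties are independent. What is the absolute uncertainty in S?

2.03

Each term contributes (cᵢ δxᵢ)² to (δS)²:
  (δz)² = 1.19;  (δb)² = 2.92
δS = √(4.12) = 2.03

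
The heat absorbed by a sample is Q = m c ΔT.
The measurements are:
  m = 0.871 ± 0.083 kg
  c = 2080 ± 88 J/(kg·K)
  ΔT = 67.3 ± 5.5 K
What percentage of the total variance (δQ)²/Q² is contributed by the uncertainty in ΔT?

38.1%

(δQ/Q)² = (1·δm/m)² + (1·δc/c)² + (1·δΔT/ΔT)²
  m term: (1×0.0953)² = 0.00908
  c term: (1×0.0423)² = 0.00179
  ΔT term: (1×0.0817)² = 0.00668
Total = 0.0175. Share from ΔT = 0.00668/0.0175 = 0.381.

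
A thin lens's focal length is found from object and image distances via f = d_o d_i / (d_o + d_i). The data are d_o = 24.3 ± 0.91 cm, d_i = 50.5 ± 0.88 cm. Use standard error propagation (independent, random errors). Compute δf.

∂f/∂d_o = (d_i/(d_o+d_i))² = 0.456;  ∂f/∂d_i = (d_o/(d_o+d_i))² = 0.106
δf = √((∂f/∂d_o · δd_o)² + (∂f/∂d_i · δd_i)²) = √(0.172 + 0.00863) = 0.425 cm

0.425 cm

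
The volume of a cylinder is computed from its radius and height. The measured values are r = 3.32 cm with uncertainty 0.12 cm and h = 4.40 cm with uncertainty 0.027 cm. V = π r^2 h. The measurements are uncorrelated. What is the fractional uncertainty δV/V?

0.0725

Since V is a product/quotient, work with relative uncertainties:
  (2·δr/r)² = (2×0.0361)² = 0.00523;  (1·δh/h)² = (1×0.00614)² = 3.77e-05
δV/V = √(0.00526) = 0.0725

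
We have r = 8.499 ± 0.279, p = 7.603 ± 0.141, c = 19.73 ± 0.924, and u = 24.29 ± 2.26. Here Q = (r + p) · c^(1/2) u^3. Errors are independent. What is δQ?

Let w = r + p = 16.10. δw = √(δr² + δp²) = √(0.0778 + 0.0199) = 0.313, so δw/w = 0.0194.
Q is then a monomial in w, c, u:
δQ/Q = √((δw/w)² + (½·δc/c)² + (3·δu/u)²) = √(0.000377 + 0.000548 + 0.0779) = 0.281
Q = 1.025e+06, so δQ = 0.281 × 1.025e+06 = 2.88e+05.

2.88e+05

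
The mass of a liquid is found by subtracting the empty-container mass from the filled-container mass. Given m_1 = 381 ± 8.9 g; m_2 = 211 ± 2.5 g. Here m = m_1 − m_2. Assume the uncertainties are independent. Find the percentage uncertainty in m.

For a sum/difference, combine absolute errors in quadrature:
  (δm_1)² = 79.2;  (δm_2)² = 6.25
δm = √(85.5) = 9.24 g
m = 170 g, so δm/m = 9.24/170 = 0.0544.

5.44%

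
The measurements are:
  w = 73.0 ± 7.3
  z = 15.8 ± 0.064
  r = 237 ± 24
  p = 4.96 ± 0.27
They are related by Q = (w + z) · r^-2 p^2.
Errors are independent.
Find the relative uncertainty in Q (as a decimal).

0.244

Let u = w + z = 88.8. δu = √(δw² + δz²) = √(53.3 + 0.00410) = 7.30, so δu/u = 0.0822.
Q is then a monomial in u, r, p:
δQ/Q = √((δu/u)² + (-2·δr/r)² + (2·δp/p)²) = √(0.00676 + 0.0410 + 0.0119) = 0.244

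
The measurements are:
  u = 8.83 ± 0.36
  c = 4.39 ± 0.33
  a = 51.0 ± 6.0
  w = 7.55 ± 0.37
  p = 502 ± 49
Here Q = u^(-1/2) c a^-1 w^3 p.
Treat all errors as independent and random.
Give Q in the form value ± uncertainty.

Relative error in a monomial: (δQ/Q)² = Σ (nᵢ · δxᵢ/xᵢ)².
  (−½·δu/u)² = (-0.5×0.0408)² = 0.000416;  (1·δc/c)² = (1×0.0752)² = 0.00565;  (-1·δa/a)² = (-1×0.118)² = 0.0138;  (3·δw/w)² = (3×0.0490)² = 0.0216;  (1·δp/p)² = (1×0.0976)² = 0.00953
δQ/Q = √(0.0510) = 0.226
Q = 6260, so δQ = 0.226 × 6260 = 1410.

6260 ± 1410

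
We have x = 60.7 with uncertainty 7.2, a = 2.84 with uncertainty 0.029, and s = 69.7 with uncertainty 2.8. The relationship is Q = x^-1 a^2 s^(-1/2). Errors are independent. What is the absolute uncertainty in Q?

0.00194

Relative error in a monomial: (δQ/Q)² = Σ (nᵢ · δxᵢ/xᵢ)².
  (-1·δx/x)² = (-1×0.119)² = 0.0141;  (2·δa/a)² = (2×0.0102)² = 0.000417;  (−½·δs/s)² = (-0.5×0.0402)² = 0.000403
δQ/Q = √(0.0149) = 0.122
Q = 0.0159, so δQ = 0.122 × 0.0159 = 0.00194.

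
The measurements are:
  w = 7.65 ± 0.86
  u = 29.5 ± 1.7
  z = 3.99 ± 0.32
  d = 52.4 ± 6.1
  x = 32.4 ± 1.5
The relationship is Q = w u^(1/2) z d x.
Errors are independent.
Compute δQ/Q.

Products/powers → add relative errors in quadrature, weighted by exponent:
  (1·δw/w)² = (1×0.112)² = 0.0126;  (½·δu/u)² = (0.5×0.0576)² = 0.000830;  (1·δz/z)² = (1×0.0802)² = 0.00643;  (1·δd/d)² = (1×0.116)² = 0.0136;  (1·δx/x)² = (1×0.0463)² = 0.00214
δQ/Q = √(0.0356) = 0.189

0.189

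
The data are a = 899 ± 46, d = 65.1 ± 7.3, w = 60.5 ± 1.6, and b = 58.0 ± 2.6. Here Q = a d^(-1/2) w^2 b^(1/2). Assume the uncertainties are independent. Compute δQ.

Q is a product of powers, so relative uncertainties combine in quadrature:
  (1·δa/a)² = (1×0.0512)² = 0.00262;  (−½·δd/d)² = (-0.5×0.112)² = 0.00314;  (2·δw/w)² = (2×0.0264)² = 0.00280;  (½·δb/b)² = (0.5×0.0448)² = 0.000502
δQ/Q = √(0.00906) = 0.0952
Q = 3.11e+06, so δQ = 0.0952 × 3.11e+06 = 2.96e+05.

2.96e+05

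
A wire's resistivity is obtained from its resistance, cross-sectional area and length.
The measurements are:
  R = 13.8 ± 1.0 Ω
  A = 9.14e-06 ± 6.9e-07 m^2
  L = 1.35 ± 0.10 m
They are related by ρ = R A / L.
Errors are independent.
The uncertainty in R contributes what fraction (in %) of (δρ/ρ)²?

(δρ/ρ)² = (1·δR/R)² + (1·δA/A)² + (-1·δL/L)²
  R term: (1×0.0725)² = 0.00525
  A term: (1×0.0755)² = 0.00570
  L term: (-1×0.0741)² = 0.00549
Total = 0.0164. Share from R = 0.00525/0.0164 = 0.319.

31.9%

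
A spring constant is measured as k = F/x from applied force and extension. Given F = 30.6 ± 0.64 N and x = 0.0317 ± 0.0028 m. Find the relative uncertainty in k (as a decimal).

0.0908

Relative error in a monomial: (δk/k)² = Σ (nᵢ · δxᵢ/xᵢ)².
  (1·δF/F)² = (1×0.0209)² = 0.000437;  (-1·δx/x)² = (-1×0.0883)² = 0.00780
δk/k = √(0.00824) = 0.0908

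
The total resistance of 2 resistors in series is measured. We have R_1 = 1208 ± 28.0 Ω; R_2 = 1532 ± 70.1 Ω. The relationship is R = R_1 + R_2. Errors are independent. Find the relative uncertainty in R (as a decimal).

R is a linear combination, so absolute uncertainties add in quadrature:
  (δR_1)² = 784;  (δR_2)² = 4910
δR = √(5700) = 75.5 Ω
R = 2740 Ω, so δR/R = 75.5/2740 = 0.0275.

0.0275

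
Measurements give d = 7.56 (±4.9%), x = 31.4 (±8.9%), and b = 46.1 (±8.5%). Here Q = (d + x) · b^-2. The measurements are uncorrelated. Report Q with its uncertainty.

0.0183 ± 0.00339

Let u = d + x = 39.0. δu = √(δd² + δx²) = √(0.137 + 7.81) = 2.82, so δu/u = 0.0724.
Q is then a monomial in u, b:
δQ/Q = √((δu/u)² + (-2·δb/b)²) = √(0.00524 + 0.0289) = 0.185
Q = 0.0183, so δQ = 0.185 × 0.0183 = 0.00339.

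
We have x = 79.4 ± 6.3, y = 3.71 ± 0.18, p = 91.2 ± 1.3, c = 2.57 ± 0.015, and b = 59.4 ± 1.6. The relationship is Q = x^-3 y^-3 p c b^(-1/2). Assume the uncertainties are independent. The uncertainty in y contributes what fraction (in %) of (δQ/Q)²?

(δQ/Q)² = (-3·δx/x)² + (-3·δy/y)² + (1·δp/p)² + (1·δc/c)² + (−½·δb/b)²
  x term: (-3×0.0793)² = 0.0567
  y term: (-3×0.0485)² = 0.0212
  p term: (1×0.0143)² = 0.000203
  c term: (1×0.00584)² = 3.41e-05
  b term: (-0.5×0.0269)² = 0.000181
Total = 0.0783. Share from y = 0.0212/0.0783 = 0.271.

27.1%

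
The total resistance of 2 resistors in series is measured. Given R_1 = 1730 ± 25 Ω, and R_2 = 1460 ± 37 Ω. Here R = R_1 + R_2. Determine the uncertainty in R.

Sums and differences: (δR)² = Σ (cᵢ δxᵢ)².
  (δR_1)² = 625;  (δR_2)² = 1370
δR = √(1990) = 44.7 Ω

44.7 Ω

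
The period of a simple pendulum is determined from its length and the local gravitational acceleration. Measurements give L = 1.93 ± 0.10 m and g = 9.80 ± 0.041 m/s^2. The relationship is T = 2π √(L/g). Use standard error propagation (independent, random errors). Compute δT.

Products/powers → add relative errors in quadrature, weighted by exponent:
  (½·δL/L)² = (0.5×0.0518)² = 0.000671;  (−½·δg/g)² = (-0.5×0.00418)² = 4.38e-06
δT/T = √(0.000676) = 0.0260
T = 2.79 s, so δT = 0.0260 × 2.79 = 0.0725 s.

0.0725 s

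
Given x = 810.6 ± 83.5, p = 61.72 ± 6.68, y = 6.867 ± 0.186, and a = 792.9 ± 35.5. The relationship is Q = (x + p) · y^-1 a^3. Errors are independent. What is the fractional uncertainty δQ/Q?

0.167

Let u = x + p = 872.3. δu = √(δx² + δp²) = √(6970 + 44.6) = 83.8, so δu/u = 0.0960.
Q is then a monomial in u, y, a:
δQ/Q = √((δu/u)² + (-1·δy/y)² + (3·δa/a)²) = √(0.00922 + 0.000734 + 0.0180) = 0.167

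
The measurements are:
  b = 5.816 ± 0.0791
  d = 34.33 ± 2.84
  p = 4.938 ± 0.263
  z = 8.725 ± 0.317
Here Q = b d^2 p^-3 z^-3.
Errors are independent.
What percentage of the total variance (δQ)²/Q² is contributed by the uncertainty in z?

18.3%

(δQ/Q)² = (1·δb/b)² + (2·δd/d)² + (-3·δp/p)² + (-3·δz/z)²
  b term: (1×0.0136)² = 0.000185
  d term: (2×0.0827)² = 0.0274
  p term: (-3×0.0533)² = 0.0255
  z term: (-3×0.0363)² = 0.0119
Total = 0.0650. Share from z = 0.0119/0.0650 = 0.183.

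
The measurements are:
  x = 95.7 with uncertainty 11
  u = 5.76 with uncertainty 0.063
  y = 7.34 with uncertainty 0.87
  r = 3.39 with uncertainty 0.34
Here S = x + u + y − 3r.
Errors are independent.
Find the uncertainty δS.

11.1

S is a linear combination, so absolute uncertainties add in quadrature:
  (δx)² = 121;  (δu)² = 0.00397;  (δy)² = 0.757;  (3·δr)² = 1.04
δS = √(123) = 11.1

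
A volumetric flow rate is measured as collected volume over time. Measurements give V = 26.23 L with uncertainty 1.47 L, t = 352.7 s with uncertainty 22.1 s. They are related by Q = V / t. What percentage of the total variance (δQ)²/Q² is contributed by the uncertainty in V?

(δQ/Q)² = (1·δV/V)² + (-1·δt/t)²
  V term: (1×0.0560)² = 0.00314
  t term: (-1×0.0627)² = 0.00393
Total = 0.00707. Share from V = 0.00314/0.00707 = 0.444.

44.4%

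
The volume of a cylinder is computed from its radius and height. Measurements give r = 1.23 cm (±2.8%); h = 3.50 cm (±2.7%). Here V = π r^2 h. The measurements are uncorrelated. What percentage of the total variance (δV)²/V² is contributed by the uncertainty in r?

81.1%

(δV/V)² = (2·δr/r)² + (1·δh/h)²
  r term: (2×0.0280)² = 0.00314
  h term: (1×0.0270)² = 0.000729
Total = 0.00387. Share from r = 0.00314/0.00387 = 0.811.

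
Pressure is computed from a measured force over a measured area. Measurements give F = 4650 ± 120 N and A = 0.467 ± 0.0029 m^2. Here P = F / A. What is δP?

Products/powers → add relative errors in quadrature, weighted by exponent:
  (1·δF/F)² = (1×0.0258)² = 0.000666;  (-1·δA/A)² = (-1×0.00621)² = 3.86e-05
δP/P = √(0.000705) = 0.0265
P = 9960 Pa, so δP = 0.0265 × 9960 = 264 Pa.

264 Pa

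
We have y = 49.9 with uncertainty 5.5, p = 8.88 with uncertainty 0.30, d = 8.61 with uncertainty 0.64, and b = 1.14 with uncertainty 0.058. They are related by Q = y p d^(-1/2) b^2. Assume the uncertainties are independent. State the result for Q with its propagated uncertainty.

196 ± 31.0

Products/powers → add relative errors in quadrature, weighted by exponent:
  (1·δy/y)² = (1×0.110)² = 0.0121;  (1·δp/p)² = (1×0.0338)² = 0.00114;  (−½·δd/d)² = (-0.5×0.0743)² = 0.00138;  (2·δb/b)² = (2×0.0509)² = 0.0104
δQ/Q = √(0.0250) = 0.158
Q = 196, so δQ = 0.158 × 196 = 31.0.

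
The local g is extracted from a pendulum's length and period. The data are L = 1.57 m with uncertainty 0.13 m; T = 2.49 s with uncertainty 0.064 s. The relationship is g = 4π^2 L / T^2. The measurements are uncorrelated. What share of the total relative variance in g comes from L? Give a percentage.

(δg/g)² = (1·δL/L)² + (-2·δT/T)²
  L term: (1×0.0828)² = 0.00686
  T term: (-2×0.0257)² = 0.00264
Total = 0.00950. Share from L = 0.00686/0.00950 = 0.722.

72.2%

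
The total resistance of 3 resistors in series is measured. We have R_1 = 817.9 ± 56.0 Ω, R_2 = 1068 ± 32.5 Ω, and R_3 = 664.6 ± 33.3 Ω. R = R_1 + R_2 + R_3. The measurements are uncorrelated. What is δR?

72.8 Ω

Absolute uncertainties add in quadrature for a linear combination:
  (δR_1)² = 3140;  (δR_2)² = 1060;  (δR_3)² = 1110
δR = √(5300) = 72.8 Ω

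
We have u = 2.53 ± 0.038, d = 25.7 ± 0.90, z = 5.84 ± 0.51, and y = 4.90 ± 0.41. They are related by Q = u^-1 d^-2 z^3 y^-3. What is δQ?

Products/powers → add relative errors in quadrature, weighted by exponent:
  (-1·δu/u)² = (-1×0.0150)² = 0.000226;  (-2·δd/d)² = (-2×0.0350)² = 0.00491;  (3·δz/z)² = (3×0.0873)² = 0.0686;  (-3·δy/y)² = (-3×0.0837)² = 0.0630
δQ/Q = √(0.137) = 0.370
Q = 0.00101, so δQ = 0.370 × 0.00101 = 0.000375.

0.000375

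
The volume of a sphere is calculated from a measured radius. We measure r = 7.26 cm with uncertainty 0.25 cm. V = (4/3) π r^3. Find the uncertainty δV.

166 cm^3

Relative error in a monomial: (δV/V)² = Σ (nᵢ · δxᵢ/xᵢ)².
  (3·δr/r)² = (3×0.0344)² = 0.0107
δV/V = √(0.0107) = 0.103
V = 1600 cm^3, so δV = 0.103 × 1600 = 166 cm^3.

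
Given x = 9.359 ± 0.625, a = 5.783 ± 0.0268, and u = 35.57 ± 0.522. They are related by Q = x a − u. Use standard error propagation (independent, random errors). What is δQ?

Let p = x·a = 54.12. δp/p = √((1·δx/x)² + (1·δa/a)²) = √(0.00446 + 2.15e-05) = 0.0669, so δp = 3.62.
Q = p − u: δQ = √(δp² + δu²) = √(13.1 + 0.272) = 3.66

3.66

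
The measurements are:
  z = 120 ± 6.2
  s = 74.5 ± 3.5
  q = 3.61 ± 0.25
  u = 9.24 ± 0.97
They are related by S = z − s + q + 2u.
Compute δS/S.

Absolute uncertainties add in quadrature for a linear combination:
  (δz)² = 38.4;  (δs)² = 12.2;  (δq)² = 0.0625;  (2·δu)² = 3.76
δS = √(54.5) = 7.38
S = 67.6, so δS/S = 7.38/67.6 = 0.109.

0.109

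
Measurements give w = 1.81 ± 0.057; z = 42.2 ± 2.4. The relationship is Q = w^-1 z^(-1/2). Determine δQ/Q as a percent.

Each factor contributes (exponent × relative error)² to (δQ/Q)²:
  (-1·δw/w)² = (-1×0.0315)² = 0.000992;  (−½·δz/z)² = (-0.5×0.0569)² = 0.000809
δQ/Q = √(0.00180) = 0.0424

4.24%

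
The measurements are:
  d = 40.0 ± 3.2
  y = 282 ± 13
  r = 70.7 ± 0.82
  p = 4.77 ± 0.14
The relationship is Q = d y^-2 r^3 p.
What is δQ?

Q is a product of powers, so relative uncertainties combine in quadrature:
  (1·δd/d)² = (1×0.0800)² = 0.00640;  (-2·δy/y)² = (-2×0.0461)² = 0.00850;  (3·δr/r)² = (3×0.0116)² = 0.00121;  (1·δp/p)² = (1×0.0294)² = 0.000861
δQ/Q = √(0.0170) = 0.130
Q = 848, so δQ = 0.130 × 848 = 110.

110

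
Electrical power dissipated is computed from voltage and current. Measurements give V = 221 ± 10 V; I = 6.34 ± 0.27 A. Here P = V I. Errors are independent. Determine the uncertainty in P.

87.1 W

For a monomial P ∝ V, I, fractional errors add in quadrature:
  (1·δV/V)² = (1×0.0452)² = 0.00205;  (1·δI/I)² = (1×0.0426)² = 0.00181
δP/P = √(0.00386) = 0.0621
P = 1400 W, so δP = 0.0621 × 1400 = 87.1 W.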